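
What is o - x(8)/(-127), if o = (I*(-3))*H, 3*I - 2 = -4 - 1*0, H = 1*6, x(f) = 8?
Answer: 1532/127 ≈ 12.063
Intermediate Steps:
H = 6
I = -2/3 (I = 2/3 + (-4 - 1*0)/3 = 2/3 + (-4 + 0)/3 = 2/3 + (1/3)*(-4) = 2/3 - 4/3 = -2/3 ≈ -0.66667)
o = 12 (o = -2/3*(-3)*6 = 2*6 = 12)
o - x(8)/(-127) = 12 - 8/(-127) = 12 - 8*(-1)/127 = 12 - 1*(-8/127) = 12 + 8/127 = 1532/127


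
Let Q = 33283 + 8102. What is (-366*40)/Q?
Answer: -976/2759 ≈ -0.35375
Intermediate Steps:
Q = 41385
(-366*40)/Q = -366*40/41385 = -14640*1/41385 = -976/2759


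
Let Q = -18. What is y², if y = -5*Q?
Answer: 8100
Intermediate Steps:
y = 90 (y = -5*(-18) = 90)
y² = 90² = 8100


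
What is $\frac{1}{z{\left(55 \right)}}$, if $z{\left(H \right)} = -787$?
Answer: $- \frac{1}{787} \approx -0.0012706$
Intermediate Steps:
$\frac{1}{z{\left(55 \right)}} = \frac{1}{-787} = - \frac{1}{787}$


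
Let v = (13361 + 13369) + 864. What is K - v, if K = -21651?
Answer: -49245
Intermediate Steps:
v = 27594 (v = 26730 + 864 = 27594)
K - v = -21651 - 1*27594 = -21651 - 27594 = -49245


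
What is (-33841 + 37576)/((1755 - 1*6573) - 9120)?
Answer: -1245/4646 ≈ -0.26797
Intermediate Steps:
(-33841 + 37576)/((1755 - 1*6573) - 9120) = 3735/((1755 - 6573) - 9120) = 3735/(-4818 - 9120) = 3735/(-13938) = 3735*(-1/13938) = -1245/4646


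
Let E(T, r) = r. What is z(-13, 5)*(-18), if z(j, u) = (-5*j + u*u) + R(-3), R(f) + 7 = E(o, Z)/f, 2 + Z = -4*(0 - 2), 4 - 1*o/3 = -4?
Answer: -1458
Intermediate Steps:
o = 24 (o = 12 - 3*(-4) = 12 + 12 = 24)
Z = 6 (Z = -2 - 4*(0 - 2) = -2 - 4*(-2) = -2 + 8 = 6)
R(f) = -7 + 6/f
z(j, u) = -9 + u² - 5*j (z(j, u) = (-5*j + u*u) + (-7 + 6/(-3)) = (-5*j + u²) + (-7 + 6*(-⅓)) = (u² - 5*j) + (-7 - 2) = (u² - 5*j) - 9 = -9 + u² - 5*j)
z(-13, 5)*(-18) = (-9 + 5² - 5*(-13))*(-18) = (-9 + 25 + 65)*(-18) = 81*(-18) = -1458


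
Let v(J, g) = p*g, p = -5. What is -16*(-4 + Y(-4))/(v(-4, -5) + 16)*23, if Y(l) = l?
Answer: 2944/41 ≈ 71.805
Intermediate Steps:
v(J, g) = -5*g
-16*(-4 + Y(-4))/(v(-4, -5) + 16)*23 = -16*(-4 - 4)/(-5*(-5) + 16)*23 = -(-128)/(25 + 16)*23 = -(-128)/41*23 = -16*(-8/41)*23 = (128/41)*23 = 2944/41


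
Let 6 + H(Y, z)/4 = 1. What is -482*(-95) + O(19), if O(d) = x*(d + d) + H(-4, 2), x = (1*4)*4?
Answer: 46378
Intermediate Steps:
x = 16 (x = 4*4 = 16)
H(Y, z) = -20 (H(Y, z) = -24 + 4*1 = -24 + 4 = -20)
O(d) = -20 + 32*d (O(d) = 16*(d + d) - 20 = 16*(2*d) - 20 = 32*d - 20 = -20 + 32*d)
-482*(-95) + O(19) = -482*(-95) + (-20 + 32*19) = 45790 + (-20 + 608) = 45790 + 588 = 46378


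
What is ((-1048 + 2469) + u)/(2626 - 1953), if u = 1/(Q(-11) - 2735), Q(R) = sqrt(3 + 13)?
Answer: 3880750/1837963 ≈ 2.1114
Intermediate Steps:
Q(R) = 4 (Q(R) = sqrt(16) = 4)
u = -1/2731 (u = 1/(4 - 2735) = 1/(-2731) = -1/2731 ≈ -0.00036617)
((-1048 + 2469) + u)/(2626 - 1953) = ((-1048 + 2469) - 1/2731)/(2626 - 1953) = (1421 - 1/2731)/673 = (3880750/2731)*(1/673) = 3880750/1837963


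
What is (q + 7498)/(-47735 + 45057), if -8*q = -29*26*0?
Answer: -3749/1339 ≈ -2.7999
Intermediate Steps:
q = 0 (q = -(-29*26)*0/8 = -(-377)*0/4 = -⅛*0 = 0)
(q + 7498)/(-47735 + 45057) = (0 + 7498)/(-47735 + 45057) = 7498/(-2678) = 7498*(-1/2678) = -3749/1339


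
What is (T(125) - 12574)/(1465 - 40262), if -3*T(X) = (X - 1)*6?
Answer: 12822/38797 ≈ 0.33049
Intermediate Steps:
T(X) = 2 - 2*X (T(X) = -(X - 1)*6/3 = -(-1 + X)*6/3 = -(-6 + 6*X)/3 = 2 - 2*X)
(T(125) - 12574)/(1465 - 40262) = ((2 - 2*125) - 12574)/(1465 - 40262) = ((2 - 250) - 12574)/(-38797) = (-248 - 12574)*(-1/38797) = -12822*(-1/38797) = 12822/38797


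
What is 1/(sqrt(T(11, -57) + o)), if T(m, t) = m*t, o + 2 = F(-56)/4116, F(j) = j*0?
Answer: -I*sqrt(629)/629 ≈ -0.039873*I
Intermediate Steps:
F(j) = 0
o = -2 (o = -2 + 0/4116 = -2 + 0*(1/4116) = -2 + 0 = -2)
1/(sqrt(T(11, -57) + o)) = 1/(sqrt(11*(-57) - 2)) = 1/(sqrt(-627 - 2)) = 1/(sqrt(-629)) = 1/(I*sqrt(629)) = -I*sqrt(629)/629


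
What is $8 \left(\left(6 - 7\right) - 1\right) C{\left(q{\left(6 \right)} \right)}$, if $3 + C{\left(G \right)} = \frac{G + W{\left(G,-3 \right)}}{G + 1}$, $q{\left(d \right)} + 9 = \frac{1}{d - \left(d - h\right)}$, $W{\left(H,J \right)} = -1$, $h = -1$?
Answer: $\frac{256}{9} \approx 28.444$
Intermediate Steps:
$q{\left(d \right)} = -10$ ($q{\left(d \right)} = -9 + \frac{1}{d - \left(1 + d\right)} = -9 + \frac{1}{-1} = -9 - 1 = -10$)
$C{\left(G \right)} = -3 + \frac{-1 + G}{1 + G}$ ($C{\left(G \right)} = -3 + \frac{G - 1}{G + 1} = -3 + \frac{-1 + G}{1 + G}$)
$8 \left(\left(6 - 7\right) - 1\right) C{\left(q{\left(6 \right)} \right)} = 8 \left(\left(6 - 7\right) - 1\right) \frac{2 \left(-2 - -10\right)}{1 - 10} = 8 \left(-1 - 1\right) \frac{2 \left(-2 + 10\right)}{-9} = 8 \left(-2\right) 2 \left(- \frac{1}{9}\right) 8 = \left(-16\right) \left(- \frac{16}{9}\right) = \frac{256}{9}$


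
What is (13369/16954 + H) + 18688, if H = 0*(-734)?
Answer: 316849721/16954 ≈ 18689.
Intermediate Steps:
H = 0
(13369/16954 + H) + 18688 = (13369/16954 + 0) + 18688 = 13369/16954 + 18688 = 316849721/16954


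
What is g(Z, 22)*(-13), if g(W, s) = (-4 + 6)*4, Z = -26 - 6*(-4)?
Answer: -104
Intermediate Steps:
Z = -2 (Z = -26 - 1*(-24) = -26 + 24 = -2)
g(W, s) = 8 (g(W, s) = 2*4 = 8)
g(Z, 22)*(-13) = 8*(-13) = -104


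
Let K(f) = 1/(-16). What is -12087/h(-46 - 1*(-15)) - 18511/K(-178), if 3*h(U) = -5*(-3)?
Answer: 1468793/5 ≈ 2.9376e+5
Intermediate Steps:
h(U) = 5 (h(U) = (-5*(-3))/3 = (1/3)*15 = 5)
K(f) = -1/16
-12087/h(-46 - 1*(-15)) - 18511/K(-178) = -12087/5 - 18511/(-1/16) = -12087*1/5 - 18511*(-16) = -12087/5 + 296176 = 1468793/5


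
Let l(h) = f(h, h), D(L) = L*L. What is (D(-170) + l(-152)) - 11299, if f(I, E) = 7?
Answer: 17608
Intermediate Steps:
D(L) = L**2
l(h) = 7
(D(-170) + l(-152)) - 11299 = ((-170)**2 + 7) - 11299 = (28900 + 7) - 11299 = 28907 - 11299 = 17608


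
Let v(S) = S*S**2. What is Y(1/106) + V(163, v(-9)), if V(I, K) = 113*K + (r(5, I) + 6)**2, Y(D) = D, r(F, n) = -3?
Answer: -8731007/106 ≈ -82368.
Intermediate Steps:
v(S) = S**3
V(I, K) = 9 + 113*K (V(I, K) = 113*K + (-3 + 6)**2 = 113*K + 3**2 = 113*K + 9 = 9 + 113*K)
Y(1/106) + V(163, v(-9)) = 1/106 + (9 + 113*(-9)**3) = 1/106 + (9 + 113*(-729)) = 1/106 + (9 - 82377) = 1/106 - 82368 = -8731007/106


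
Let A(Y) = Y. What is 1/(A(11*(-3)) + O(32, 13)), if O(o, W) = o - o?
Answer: -1/33 ≈ -0.030303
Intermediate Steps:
O(o, W) = 0
1/(A(11*(-3)) + O(32, 13)) = 1/(11*(-3) + 0) = 1/(-33 + 0) = 1/(-33) = -1/33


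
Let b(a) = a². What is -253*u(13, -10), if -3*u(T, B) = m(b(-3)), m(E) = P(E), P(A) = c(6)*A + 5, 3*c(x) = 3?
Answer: 3542/3 ≈ 1180.7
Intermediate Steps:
c(x) = 1 (c(x) = (⅓)*3 = 1)
P(A) = 5 + A (P(A) = 1*A + 5 = A + 5 = 5 + A)
m(E) = 5 + E
u(T, B) = -14/3 (u(T, B) = -(5 + (-3)²)/3 = -(5 + 9)/3 = -⅓*14 = -14/3)
-253*u(13, -10) = -253*(-14/3) = 3542/3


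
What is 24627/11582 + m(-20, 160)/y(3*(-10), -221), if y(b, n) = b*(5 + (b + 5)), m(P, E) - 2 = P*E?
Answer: -1855253/579100 ≈ -3.2037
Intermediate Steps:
m(P, E) = 2 + E*P (m(P, E) = 2 + P*E = 2 + E*P)
y(b, n) = b*(10 + b) (y(b, n) = b*(5 + (5 + b)) = b*(10 + b))
24627/11582 + m(-20, 160)/y(3*(-10), -221) = 24627/11582 + (2 + 160*(-20))/(((3*(-10))*(10 + 3*(-10)))) = 24627*(1/11582) + (2 - 3200)/((-30*(10 - 30))) = 24627/11582 - 3198/((-30*(-20))) = 24627/11582 - 3198/600 = 24627/11582 - 3198*1/600 = 24627/11582 - 533/100 = -1855253/579100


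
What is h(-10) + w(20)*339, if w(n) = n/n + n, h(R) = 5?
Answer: 7124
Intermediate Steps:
w(n) = 1 + n
h(-10) + w(20)*339 = 5 + (1 + 20)*339 = 5 + 21*339 = 5 + 7119 = 7124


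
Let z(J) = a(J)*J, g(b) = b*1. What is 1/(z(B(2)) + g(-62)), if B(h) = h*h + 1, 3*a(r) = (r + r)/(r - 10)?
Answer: -3/196 ≈ -0.015306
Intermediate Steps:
a(r) = 2*r/(3*(-10 + r)) (a(r) = ((r + r)/(r - 10))/3 = ((2*r)/(-10 + r))/3 = (2*r/(-10 + r))/3 = 2*r/(3*(-10 + r)))
B(h) = 1 + h² (B(h) = h² + 1 = 1 + h²)
g(b) = b
z(J) = 2*J²/(3*(-10 + J)) (z(J) = (2*J/(3*(-10 + J)))*J = 2*J²/(3*(-10 + J)))
1/(z(B(2)) + g(-62)) = 1/(2*(1 + 2²)²/(3*(-10 + (1 + 2²))) - 62) = 1/(2*(1 + 4)²/(3*(-10 + (1 + 4))) - 62) = 1/((⅔)*5²/(-10 + 5) - 62) = 1/((⅔)*25/(-5) - 62) = 1/((⅔)*25*(-⅕) - 62) = 1/(-10/3 - 62) = 1/(-196/3) = -3/196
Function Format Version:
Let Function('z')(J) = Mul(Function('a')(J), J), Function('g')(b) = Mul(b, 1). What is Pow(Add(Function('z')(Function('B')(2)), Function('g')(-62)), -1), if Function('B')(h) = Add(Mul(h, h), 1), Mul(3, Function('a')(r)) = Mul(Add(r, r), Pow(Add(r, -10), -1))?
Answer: Rational(-3, 196) ≈ -0.015306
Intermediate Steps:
Function('a')(r) = Mul(Rational(2, 3), r, Pow(Add(-10, r), -1)) (Function('a')(r) = Mul(Rational(1, 3), Mul(Add(r, r), Pow(Add(r, -10), -1))) = Mul(Rational(1, 3), Mul(Mul(2, r), Pow(Add(-10, r), -1))) = Mul(Rational(1, 3), Mul(2, r, Pow(Add(-10, r), -1))) = Mul(Rational(2, 3), r, Pow(Add(-10, r), -1)))
Function('B')(h) = Add(1, Pow(h, 2)) (Function('B')(h) = Add(Pow(h, 2), 1) = Add(1, Pow(h, 2)))
Function('g')(b) = b
Function('z')(J) = Mul(Rational(2, 3), Pow(J, 2), Pow(Add(-10, J), -1)) (Function('z')(J) = Mul(Mul(Rational(2, 3), J, Pow(Add(-10, J), -1)), J) = Mul(Rational(2, 3), Pow(J, 2), Pow(Add(-10, J), -1)))
Pow(Add(Function('z')(Function('B')(2)), Function('g')(-62)), -1) = Pow(Add(Mul(Rational(2, 3), Pow(Add(1, Pow(2, 2)), 2), Pow(Add(-10, Add(1, Pow(2, 2))), -1)), -62), -1) = Pow(Add(Mul(Rational(2, 3), Pow(Add(1, 4), 2), Pow(Add(-10, Add(1, 4)), -1)), -62), -1) = Pow(Add(Mul(Rational(2, 3), Pow(5, 2), Pow(Add(-10, 5), -1)), -62), -1) = Pow(Add(Mul(Rational(2, 3), 25, Pow(-5, -1)), -62), -1) = Pow(Add(Mul(Rational(2, 3), 25, Rational(-1, 5)), -62), -1) = Pow(Add(Rational(-10, 3), -62), -1) = Pow(Rational(-196, 3), -1) = Rational(-3, 196)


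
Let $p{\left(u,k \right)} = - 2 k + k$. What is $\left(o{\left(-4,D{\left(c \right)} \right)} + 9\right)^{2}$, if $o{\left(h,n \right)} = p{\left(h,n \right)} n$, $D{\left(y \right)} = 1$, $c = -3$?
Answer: $64$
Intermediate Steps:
$p{\left(u,k \right)} = - k$
$o{\left(h,n \right)} = - n^{2}$ ($o{\left(h,n \right)} = - n n = - n^{2}$)
$\left(o{\left(-4,D{\left(c \right)} \right)} + 9\right)^{2} = \left(- 1^{2} + 9\right)^{2} = \left(\left(-1\right) 1 + 9\right)^{2} = \left(-1 + 9\right)^{2} = 8^{2} = 64$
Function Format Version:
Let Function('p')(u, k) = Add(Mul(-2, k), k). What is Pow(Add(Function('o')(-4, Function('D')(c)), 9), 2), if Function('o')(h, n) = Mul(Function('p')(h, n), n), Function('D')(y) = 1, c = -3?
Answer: 64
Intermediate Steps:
Function('p')(u, k) = Mul(-1, k)
Function('o')(h, n) = Mul(-1, Pow(n, 2)) (Function('o')(h, n) = Mul(Mul(-1, n), n) = Mul(-1, Pow(n, 2)))
Pow(Add(Function('o')(-4, Function('D')(c)), 9), 2) = Pow(Add(Mul(-1, Pow(1, 2)), 9), 2) = Pow(Add(Mul(-1, 1), 9), 2) = Pow(Add(-1, 9), 2) = Pow(8, 2) = 64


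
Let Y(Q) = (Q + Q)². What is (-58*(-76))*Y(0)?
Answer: 0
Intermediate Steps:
Y(Q) = 4*Q² (Y(Q) = (2*Q)² = 4*Q²)
(-58*(-76))*Y(0) = (-58*(-76))*(4*0²) = 4408*(4*0) = 4408*0 = 0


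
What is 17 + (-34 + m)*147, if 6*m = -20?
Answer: -5471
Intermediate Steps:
m = -10/3 (m = (⅙)*(-20) = -10/3 ≈ -3.3333)
17 + (-34 + m)*147 = 17 + (-34 - 10/3)*147 = 17 - 112/3*147 = 17 - 5488 = -5471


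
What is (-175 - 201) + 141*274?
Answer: 38258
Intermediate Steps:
(-175 - 201) + 141*274 = -376 + 38634 = 38258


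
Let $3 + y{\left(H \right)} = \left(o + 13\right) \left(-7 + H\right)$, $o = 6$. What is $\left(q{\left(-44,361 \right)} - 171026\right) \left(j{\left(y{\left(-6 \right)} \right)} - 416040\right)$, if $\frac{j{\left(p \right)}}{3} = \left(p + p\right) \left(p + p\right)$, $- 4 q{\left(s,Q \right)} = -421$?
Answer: $-57080693670$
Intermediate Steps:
$q{\left(s,Q \right)} = \frac{421}{4}$ ($q{\left(s,Q \right)} = \left(- \frac{1}{4}\right) \left(-421\right) = \frac{421}{4}$)
$y{\left(H \right)} = -136 + 19 H$ ($y{\left(H \right)} = -3 + \left(6 + 13\right) \left(-7 + H\right) = -3 + 19 \left(-7 + H\right) = -3 + \left(-133 + 19 H\right) = -136 + 19 H$)
$j{\left(p \right)} = 12 p^{2}$ ($j{\left(p \right)} = 3 \left(p + p\right) \left(p + p\right) = 3 \cdot 2 p 2 p = 3 \cdot 4 p^{2} = 12 p^{2}$)
$\left(q{\left(-44,361 \right)} - 171026\right) \left(j{\left(y{\left(-6 \right)} \right)} - 416040\right) = \left(\frac{421}{4} - 171026\right) \left(12 \left(-136 + 19 \left(-6\right)\right)^{2} - 416040\right) = - \frac{683683 \left(12 \left(-136 - 114\right)^{2} - 416040\right)}{4} = - \frac{683683 \left(12 \left(-250\right)^{2} - 416040\right)}{4} = - \frac{683683 \left(12 \cdot 62500 - 416040\right)}{4} = - \frac{683683 \left(750000 - 416040\right)}{4} = \left(- \frac{683683}{4}\right) 333960 = -57080693670$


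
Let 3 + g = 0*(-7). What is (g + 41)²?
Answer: 1444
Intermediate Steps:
g = -3 (g = -3 + 0*(-7) = -3 + 0 = -3)
(g + 41)² = (-3 + 41)² = 38² = 1444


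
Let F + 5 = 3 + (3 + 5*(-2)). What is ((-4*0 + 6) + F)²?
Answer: 9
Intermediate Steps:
F = -9 (F = -5 + (3 + (3 + 5*(-2))) = -5 + (3 + (3 - 10)) = -5 + (3 - 7) = -5 - 4 = -9)
((-4*0 + 6) + F)² = ((-4*0 + 6) - 9)² = ((0 + 6) - 9)² = (6 - 9)² = (-3)² = 9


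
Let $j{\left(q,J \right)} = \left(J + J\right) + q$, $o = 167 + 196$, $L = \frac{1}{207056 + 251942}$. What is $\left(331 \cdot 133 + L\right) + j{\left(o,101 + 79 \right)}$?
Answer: $\frac{20538324509}{458998} \approx 44746.0$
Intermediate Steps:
$L = \frac{1}{458998} \approx 2.1787 \cdot 10^{-6}$
$o = 363$
$j{\left(q,J \right)} = q + 2 J$ ($j{\left(q,J \right)} = 2 J + q = q + 2 J$)
$\left(331 \cdot 133 + L\right) + j{\left(o,101 + 79 \right)} = \left(331 \cdot 133 + \frac{1}{458998}\right) + \left(363 + 2 \left(101 + 79\right)\right) = \left(44023 + \frac{1}{458998}\right) + \left(363 + 2 \cdot 180\right) = \frac{20206468955}{458998} + \left(363 + 360\right) = \frac{20206468955}{458998} + 723 = \frac{20538324509}{458998}$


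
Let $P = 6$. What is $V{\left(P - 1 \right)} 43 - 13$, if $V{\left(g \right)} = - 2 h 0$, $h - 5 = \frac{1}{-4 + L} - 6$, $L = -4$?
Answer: $-13$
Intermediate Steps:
$h = - \frac{9}{8}$ ($h = 5 + \left(\frac{1}{-4 - 4} - 6\right) = 5 - \left(6 - \frac{1}{-8}\right) = 5 - \frac{49}{8} = - \frac{9}{8} \approx -1.125$)
$V{\left(g \right)} = 0$ ($V{\left(g \right)} = \left(-2\right) \left(- \frac{9}{8}\right) 0 = \frac{9}{4} \cdot 0 = 0$)
$V{\left(P - 1 \right)} 43 - 13 = 0 \cdot 43 - 13 = 0 - 13 = -13$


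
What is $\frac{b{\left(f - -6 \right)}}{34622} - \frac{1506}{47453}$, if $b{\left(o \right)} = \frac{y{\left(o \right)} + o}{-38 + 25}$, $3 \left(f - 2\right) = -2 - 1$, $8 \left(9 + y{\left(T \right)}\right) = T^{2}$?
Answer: $- \frac{774886011}{24409063952} \approx -0.031746$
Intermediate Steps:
$y{\left(T \right)} = -9 + \frac{T^{2}}{8}$
$f = 1$ ($f = 2 + \frac{-2 - 1}{3} = 2 + \frac{1}{3} \left(-3\right) = 2 - 1 = 1$)
$b{\left(o \right)} = \frac{9}{13} - \frac{o}{13} - \frac{o^{2}}{104}$ ($b{\left(o \right)} = \frac{\left(-9 + \frac{o^{2}}{8}\right) + o}{-38 + 25} = \frac{-9 + o + \frac{o^{2}}{8}}{-13} = \left(-9 + o + \frac{o^{2}}{8}\right) \left(- \frac{1}{13}\right) = \frac{9}{13} - \frac{o}{13} - \frac{o^{2}}{104}$)
$\frac{b{\left(f - -6 \right)}}{34622} - \frac{1506}{47453} = \frac{\frac{9}{13} - \frac{1 - -6}{13} - \frac{\left(1 - -6\right)^{2}}{104}}{34622} - \frac{1506}{47453} = \left(\frac{9}{13} - \frac{1 + 6}{13} - \frac{\left(1 + 6\right)^{2}}{104}\right) \frac{1}{34622} - \frac{1506}{47453} = \left(\frac{9}{13} - \frac{7}{13} - \frac{7^{2}}{104}\right) \frac{1}{34622} - \frac{1506}{47453} = \left(\frac{9}{13} - \frac{7}{13} - \frac{49}{104}\right) \frac{1}{34622} - \frac{1506}{47453} = \left(- \frac{33}{104}\right) \frac{1}{34622} - \frac{1506}{47453} = - \frac{33}{3600688} - \frac{1506}{47453} = - \frac{774886011}{24409063952}$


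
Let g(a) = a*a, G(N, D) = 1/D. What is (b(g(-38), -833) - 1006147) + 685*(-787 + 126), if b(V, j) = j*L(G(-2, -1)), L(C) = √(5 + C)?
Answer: -1460598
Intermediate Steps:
G(N, D) = 1/D
g(a) = a²
b(V, j) = 2*j (b(V, j) = j*√(5 + 1/(-1)) = j*√(5 - 1) = j*√4 = j*2 = 2*j)
(b(g(-38), -833) - 1006147) + 685*(-787 + 126) = (2*(-833) - 1006147) + 685*(-787 + 126) = (-1666 - 1006147) + 685*(-661) = -1007813 - 452785 = -1460598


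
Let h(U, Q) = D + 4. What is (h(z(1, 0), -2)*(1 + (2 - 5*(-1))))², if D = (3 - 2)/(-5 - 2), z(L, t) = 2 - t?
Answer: 46656/49 ≈ 952.16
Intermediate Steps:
D = -⅐ (D = 1/(-7) = 1*(-⅐) = -⅐ ≈ -0.14286)
h(U, Q) = 27/7 (h(U, Q) = -⅐ + 4 = 27/7)
(h(z(1, 0), -2)*(1 + (2 - 5*(-1))))² = (27*(1 + (2 - 5*(-1)))/7)² = (27*(1 + (2 + 5))/7)² = (27*(1 + 7)/7)² = ((27/7)*8)² = (216/7)² = 46656/49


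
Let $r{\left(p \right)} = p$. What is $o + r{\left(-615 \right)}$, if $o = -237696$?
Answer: $-238311$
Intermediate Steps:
$o + r{\left(-615 \right)} = -237696 - 615 = -238311$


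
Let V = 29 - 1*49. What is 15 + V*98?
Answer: -1945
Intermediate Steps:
V = -20 (V = 29 - 49 = -20)
15 + V*98 = 15 - 20*98 = 15 - 1960 = -1945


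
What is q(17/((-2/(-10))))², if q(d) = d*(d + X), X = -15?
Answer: 35402500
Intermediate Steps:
q(d) = d*(-15 + d) (q(d) = d*(d - 15) = d*(-15 + d))
q(17/((-2/(-10))))² = ((17/((-2/(-10))))*(-15 + 17/((-2/(-10)))))² = ((17/((-2*(-⅒))))*(-15 + 17/((-2*(-⅒)))))² = ((17/(⅕))*(-15 + 17/(⅕)))² = ((17*5)*(-15 + 17*5))² = (85*(-15 + 85))² = (85*70)² = 5950² = 35402500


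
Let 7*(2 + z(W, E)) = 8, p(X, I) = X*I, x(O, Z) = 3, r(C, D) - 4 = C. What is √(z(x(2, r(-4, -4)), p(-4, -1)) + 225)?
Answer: √10983/7 ≈ 14.971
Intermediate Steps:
r(C, D) = 4 + C
p(X, I) = I*X
z(W, E) = -6/7 (z(W, E) = -2 + (⅐)*8 = -2 + 8/7 = -6/7)
√(z(x(2, r(-4, -4)), p(-4, -1)) + 225) = √(-6/7 + 225) = √(1569/7) = √10983/7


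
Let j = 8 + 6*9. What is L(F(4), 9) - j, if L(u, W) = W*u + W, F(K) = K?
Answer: -17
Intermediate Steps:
j = 62 (j = 8 + 54 = 62)
L(u, W) = W + W*u
L(F(4), 9) - j = 9*(1 + 4) - 1*62 = 9*5 - 62 = 45 - 62 = -17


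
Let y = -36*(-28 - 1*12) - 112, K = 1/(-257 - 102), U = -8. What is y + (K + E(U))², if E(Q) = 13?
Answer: 192925524/128881 ≈ 1496.9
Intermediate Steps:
K = -1/359 (K = 1/(-359) = -1/359 ≈ -0.0027855)
y = 1328 (y = -36*(-28 - 12) - 112 = -36*(-40) - 112 = 1440 - 112 = 1328)
y + (K + E(U))² = 1328 + (-1/359 + 13)² = 1328 + (4666/359)² = 1328 + 21771556/128881 = 192925524/128881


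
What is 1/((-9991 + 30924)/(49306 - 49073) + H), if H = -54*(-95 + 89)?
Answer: 233/96425 ≈ 0.0024164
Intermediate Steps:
H = 324 (H = -54*(-6) = 324)
1/((-9991 + 30924)/(49306 - 49073) + H) = 1/((-9991 + 30924)/(49306 - 49073) + 324) = 1/(20933/233 + 324) = 1/(96425/233) = 233/96425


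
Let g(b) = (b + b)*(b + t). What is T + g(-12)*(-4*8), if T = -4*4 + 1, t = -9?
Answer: -16143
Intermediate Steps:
g(b) = 2*b*(-9 + b) (g(b) = (b + b)*(b - 9) = (2*b)*(-9 + b) = 2*b*(-9 + b))
T = -15 (T = -16 + 1 = -15)
T + g(-12)*(-4*8) = -15 + (2*(-12)*(-9 - 12))*(-4*8) = -15 + (2*(-12)*(-21))*(-32) = -15 + 504*(-32) = -15 - 16128 = -16143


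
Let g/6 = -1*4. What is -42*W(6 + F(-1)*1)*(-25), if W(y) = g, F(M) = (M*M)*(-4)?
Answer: -25200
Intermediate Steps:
F(M) = -4*M² (F(M) = M²*(-4) = -4*M²)
g = -24 (g = 6*(-1*4) = 6*(-4) = -24)
W(y) = -24
-42*W(6 + F(-1)*1)*(-25) = -42*(-24)*(-25) = 1008*(-25) = -25200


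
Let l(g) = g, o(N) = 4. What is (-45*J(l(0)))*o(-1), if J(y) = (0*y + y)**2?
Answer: 0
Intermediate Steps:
J(y) = y**2 (J(y) = (0 + y)**2 = y**2)
(-45*J(l(0)))*o(-1) = -45*0**2*4 = -45*0*4 = 0*4 = 0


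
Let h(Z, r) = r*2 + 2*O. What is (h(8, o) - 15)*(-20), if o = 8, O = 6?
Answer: -260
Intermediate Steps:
h(Z, r) = 12 + 2*r (h(Z, r) = r*2 + 2*6 = 2*r + 12 = 12 + 2*r)
(h(8, o) - 15)*(-20) = ((12 + 2*8) - 15)*(-20) = ((12 + 16) - 15)*(-20) = (28 - 15)*(-20) = 13*(-20) = -260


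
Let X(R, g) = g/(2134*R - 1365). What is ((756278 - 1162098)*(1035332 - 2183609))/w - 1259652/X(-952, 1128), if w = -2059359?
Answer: 146473789434208459/64526582 ≈ 2.2700e+9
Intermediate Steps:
X(R, g) = g/(-1365 + 2134*R)
((756278 - 1162098)*(1035332 - 2183609))/w - 1259652/X(-952, 1128) = ((756278 - 1162098)*(1035332 - 2183609))/(-2059359) - 1259652/(1128/(-1365 + 2134*(-952))) = -405820*(-1148277)*(-1/2059359) - 1259652/(1128/(-1365 - 2031568)) = 465993772140*(-1/2059359) - 1259652/(1128/(-2032933)) = -155331257380/686453 - 1259652/(1128*(-1/2032933)) = -155331257380/686453 - 1259652/(-1128/2032933) = -155331257380/686453 - 1259652*(-2032933/1128) = -155331257380/686453 + 213399009943/94 = 146473789434208459/64526582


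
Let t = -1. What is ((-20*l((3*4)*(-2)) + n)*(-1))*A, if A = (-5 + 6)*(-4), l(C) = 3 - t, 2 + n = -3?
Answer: -340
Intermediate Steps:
n = -5 (n = -2 - 3 = -5)
l(C) = 4 (l(C) = 3 - 1*(-1) = 3 + 1 = 4)
A = -4 (A = 1*(-4) = -4)
((-20*l((3*4)*(-2)) + n)*(-1))*A = ((-20*4 - 5)*(-1))*(-4) = ((-80 - 5)*(-1))*(-4) = -85*(-1)*(-4) = 85*(-4) = -340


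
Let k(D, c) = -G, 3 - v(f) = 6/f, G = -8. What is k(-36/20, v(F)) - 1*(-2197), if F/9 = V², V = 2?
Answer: 2205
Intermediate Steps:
F = 36 (F = 9*2² = 9*4 = 36)
v(f) = 3 - 6/f
k(D, c) = 8 (k(D, c) = -1*(-8) = 8)
k(-36/20, v(F)) - 1*(-2197) = 8 - 1*(-2197) = 8 + 2197 = 2205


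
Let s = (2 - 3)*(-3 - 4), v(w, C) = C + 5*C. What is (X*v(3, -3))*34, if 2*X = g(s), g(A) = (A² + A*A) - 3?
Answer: -29070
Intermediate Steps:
v(w, C) = 6*C
s = 7 (s = -1*(-7) = 7)
g(A) = -3 + 2*A² (g(A) = (A² + A²) - 3 = 2*A² - 3 = -3 + 2*A²)
X = 95/2 (X = (-3 + 2*7²)/2 = (-3 + 2*49)/2 = (-3 + 98)/2 = (½)*95 = 95/2 ≈ 47.500)
(X*v(3, -3))*34 = (95*(6*(-3))/2)*34 = ((95/2)*(-18))*34 = -855*34 = -29070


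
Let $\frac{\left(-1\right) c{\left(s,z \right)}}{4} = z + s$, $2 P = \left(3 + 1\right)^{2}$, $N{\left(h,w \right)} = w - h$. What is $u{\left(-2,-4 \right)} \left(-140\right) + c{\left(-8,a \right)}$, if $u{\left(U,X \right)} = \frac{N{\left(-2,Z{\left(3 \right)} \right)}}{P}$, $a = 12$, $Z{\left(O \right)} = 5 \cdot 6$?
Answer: $-576$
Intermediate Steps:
$Z{\left(O \right)} = 30$
$P = 8$ ($P = \frac{\left(3 + 1\right)^{2}}{2} = \frac{4^{2}}{2} = \frac{1}{2} \cdot 16 = 8$)
$c{\left(s,z \right)} = - 4 s - 4 z$ ($c{\left(s,z \right)} = - 4 \left(z + s\right) = - 4 \left(s + z\right) = - 4 s - 4 z$)
$u{\left(U,X \right)} = 4$ ($u{\left(U,X \right)} = \frac{30 - -2}{8} = \left(30 + 2\right) \frac{1}{8} = 32 \cdot \frac{1}{8} = 4$)
$u{\left(-2,-4 \right)} \left(-140\right) + c{\left(-8,a \right)} = 4 \left(-140\right) - 16 = -560 + \left(32 - 48\right) = -560 - 16 = -576$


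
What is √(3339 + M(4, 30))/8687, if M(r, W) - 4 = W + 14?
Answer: √3387/8687 ≈ 0.0066994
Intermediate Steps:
M(r, W) = 18 + W (M(r, W) = 4 + (W + 14) = 4 + (14 + W) = 18 + W)
√(3339 + M(4, 30))/8687 = √(3339 + (18 + 30))/8687 = √(3339 + 48)*(1/8687) = √3387*(1/8687) = √3387/8687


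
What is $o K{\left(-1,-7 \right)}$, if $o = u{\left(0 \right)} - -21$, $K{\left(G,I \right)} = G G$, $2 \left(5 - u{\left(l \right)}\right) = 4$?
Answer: $24$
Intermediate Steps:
$u{\left(l \right)} = 3$ ($u{\left(l \right)} = 5 - 2 = 3$)
$K{\left(G,I \right)} = G^{2}$
$o = 24$ ($o = 3 - -21 = 3 + 21 = 24$)
$o K{\left(-1,-7 \right)} = 24 \left(-1\right)^{2} = 24 \cdot 1 = 24$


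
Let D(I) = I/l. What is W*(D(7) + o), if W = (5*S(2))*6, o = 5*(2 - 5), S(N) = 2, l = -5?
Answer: -984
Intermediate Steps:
o = -15 (o = 5*(-3) = -15)
D(I) = -I/5 (D(I) = I/(-5) = I*(-⅕) = -I/5)
W = 60 (W = (5*2)*6 = 10*6 = 60)
W*(D(7) + o) = 60*(-⅕*7 - 15) = 60*(-7/5 - 15) = 60*(-82/5) = -984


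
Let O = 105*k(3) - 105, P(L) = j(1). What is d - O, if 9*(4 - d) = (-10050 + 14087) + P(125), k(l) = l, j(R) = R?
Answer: -1964/3 ≈ -654.67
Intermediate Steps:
P(L) = 1
d = -1334/3 (d = 4 - ((-10050 + 14087) + 1)/9 = 4 - (4037 + 1)/9 = 4 - ⅑*4038 = 4 - 1346/3 = -1334/3 ≈ -444.67)
O = 210 (O = 105*3 - 105 = 315 - 105 = 210)
d - O = -1334/3 - 1*210 = -1334/3 - 210 = -1964/3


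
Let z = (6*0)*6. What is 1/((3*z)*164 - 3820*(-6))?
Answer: 1/22920 ≈ 4.3630e-5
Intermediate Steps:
z = 0 (z = 0*6 = 0)
1/((3*z)*164 - 3820*(-6)) = 1/((3*0)*164 - 3820*(-6)) = 1/(0*164 + 22920) = 1/(0 + 22920) = 1/22920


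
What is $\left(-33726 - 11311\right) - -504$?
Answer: $-44533$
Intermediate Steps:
$\left(-33726 - 11311\right) - -504 = \left(-33726 - 11311\right) + 504 = -45037 + 504 = -44533$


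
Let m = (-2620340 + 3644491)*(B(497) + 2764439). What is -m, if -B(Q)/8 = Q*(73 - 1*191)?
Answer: -3311701842657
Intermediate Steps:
B(Q) = 944*Q (B(Q) = -8*Q*(73 - 1*191) = -8*Q*(73 - 191) = -8*Q*(-118) = -(-944)*Q = 944*Q)
m = 3311701842657 (m = (-2620340 + 3644491)*(944*497 + 2764439) = 1024151*(469168 + 2764439) = 1024151*3233607 = 3311701842657)
-m = -1*3311701842657 = -3311701842657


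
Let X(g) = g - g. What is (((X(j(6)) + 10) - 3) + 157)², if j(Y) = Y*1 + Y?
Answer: 26896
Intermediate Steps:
j(Y) = 2*Y (j(Y) = Y + Y = 2*Y)
X(g) = 0
(((X(j(6)) + 10) - 3) + 157)² = (((0 + 10) - 3) + 157)² = ((10 - 3) + 157)² = (7 + 157)² = 164² = 26896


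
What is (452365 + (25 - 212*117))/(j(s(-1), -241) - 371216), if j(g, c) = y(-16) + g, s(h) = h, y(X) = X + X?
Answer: -427586/371249 ≈ -1.1518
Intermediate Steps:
y(X) = 2*X
j(g, c) = -32 + g (j(g, c) = 2*(-16) + g = -32 + g)
(452365 + (25 - 212*117))/(j(s(-1), -241) - 371216) = (452365 + (25 - 212*117))/((-32 - 1) - 371216) = (452365 + (25 - 24804))/(-33 - 371216) = (452365 - 24779)/(-371249) = 427586*(-1/371249) = -427586/371249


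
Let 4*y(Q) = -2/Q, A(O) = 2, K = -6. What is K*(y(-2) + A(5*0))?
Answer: -27/2 ≈ -13.500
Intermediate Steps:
y(Q) = -1/(2*Q) (y(Q) = (-2/Q)/4 = -1/(2*Q))
K*(y(-2) + A(5*0)) = -6*(-1/2/(-2) + 2) = -6*(-1/2*(-1/2) + 2) = -6*(1/4 + 2) = -6*9/4 = -27/2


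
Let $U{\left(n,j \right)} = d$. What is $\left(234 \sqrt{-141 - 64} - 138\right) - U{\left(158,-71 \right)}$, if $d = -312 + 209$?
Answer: $-35 + 234 i \sqrt{205} \approx -35.0 + 3350.4 i$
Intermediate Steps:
$d = -103$
$U{\left(n,j \right)} = -103$
$\left(234 \sqrt{-141 - 64} - 138\right) - U{\left(158,-71 \right)} = \left(234 \sqrt{-141 - 64} - 138\right) - -103 = \left(234 \sqrt{-205} - 138\right) + 103 = \left(234 i \sqrt{205} - 138\right) + 103 = \left(-138 + 234 i \sqrt{205}\right) + 103 = -35 + 234 i \sqrt{205}$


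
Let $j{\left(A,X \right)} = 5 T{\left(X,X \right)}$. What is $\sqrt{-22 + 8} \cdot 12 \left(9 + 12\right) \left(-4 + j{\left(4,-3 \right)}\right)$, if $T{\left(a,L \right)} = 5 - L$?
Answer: $9072 i \sqrt{14} \approx 33944.0 i$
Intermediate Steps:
$j{\left(A,X \right)} = 25 - 5 X$ ($j{\left(A,X \right)} = 5 \left(5 - X\right) = 25 - 5 X$)
$\sqrt{-22 + 8} \cdot 12 \left(9 + 12\right) \left(-4 + j{\left(4,-3 \right)}\right) = \sqrt{-22 + 8} \cdot 12 \left(9 + 12\right) \left(-4 + \left(25 - -15\right)\right) = \sqrt{-14} \cdot 12 \cdot 21 \left(-4 + \left(25 + 15\right)\right) = i \sqrt{14} \cdot 12 \cdot 21 \left(-4 + 40\right) = 12 i \sqrt{14} \cdot 21 \cdot 36 = 12 i \sqrt{14} \cdot 756 = 9072 i \sqrt{14}$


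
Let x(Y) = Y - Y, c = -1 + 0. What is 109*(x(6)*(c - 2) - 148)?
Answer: -16132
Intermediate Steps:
c = -1
x(Y) = 0
109*(x(6)*(c - 2) - 148) = 109*(0*(-1 - 2) - 148) = 109*(0*(-3) - 148) = 109*(0 - 148) = 109*(-148) = -16132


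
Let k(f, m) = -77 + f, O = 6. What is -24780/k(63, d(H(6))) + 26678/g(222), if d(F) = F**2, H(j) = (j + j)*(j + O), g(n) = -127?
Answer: 198112/127 ≈ 1559.9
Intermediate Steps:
H(j) = 2*j*(6 + j) (H(j) = (j + j)*(j + 6) = (2*j)*(6 + j) = 2*j*(6 + j))
-24780/k(63, d(H(6))) + 26678/g(222) = -24780/(-77 + 63) + 26678/(-127) = -24780/(-14) + 26678*(-1/127) = -24780*(-1/14) - 26678/127 = 1770 - 26678/127 = 198112/127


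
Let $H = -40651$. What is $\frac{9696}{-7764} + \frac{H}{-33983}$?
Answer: $- \frac{1157067}{21987001} \approx -0.052625$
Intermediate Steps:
$\frac{9696}{-7764} + \frac{H}{-33983} = \frac{9696}{-7764} - \frac{40651}{-33983} = 9696 \left(- \frac{1}{7764}\right) - - \frac{40651}{33983} = - \frac{808}{647} + \frac{40651}{33983} = - \frac{1157067}{21987001}$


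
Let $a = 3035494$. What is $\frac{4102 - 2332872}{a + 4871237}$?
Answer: $- \frac{2328770}{7906731} \approx -0.29453$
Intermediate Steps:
$\frac{4102 - 2332872}{a + 4871237} = \frac{4102 - 2332872}{3035494 + 4871237} = - \frac{2328770}{7906731}$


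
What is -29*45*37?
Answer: -48285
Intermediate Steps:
-29*45*37 = -1305*37 = -48285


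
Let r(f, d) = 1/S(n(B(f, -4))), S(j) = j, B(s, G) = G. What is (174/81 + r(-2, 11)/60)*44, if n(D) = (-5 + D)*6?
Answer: 76549/810 ≈ 94.505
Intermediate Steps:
n(D) = -30 + 6*D
r(f, d) = -1/54 (r(f, d) = 1/(-30 + 6*(-4)) = 1/(-30 - 24) = 1/(-54) = -1/54)
(174/81 + r(-2, 11)/60)*44 = (174/81 - 1/54/60)*44 = (174*(1/81) - 1/54*1/60)*44 = (58/27 - 1/3240)*44 = (6959/3240)*44 = 76549/810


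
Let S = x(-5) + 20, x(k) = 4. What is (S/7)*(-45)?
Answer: -1080/7 ≈ -154.29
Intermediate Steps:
S = 24 (S = 4 + 20 = 24)
(S/7)*(-45) = (24/7)*(-45) = -1080/7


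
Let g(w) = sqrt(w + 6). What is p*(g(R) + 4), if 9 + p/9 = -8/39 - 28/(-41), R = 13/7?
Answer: -163524/533 - 40881*sqrt(385)/3731 ≈ -521.79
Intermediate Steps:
R = 13/7 (R = 13*(1/7) = 13/7 ≈ 1.8571)
g(w) = sqrt(6 + w)
p = -40881/533 (p = -81 + 9*(-8/39 - 28/(-41)) = -81 + 9*(-8*1/39 - 28*(-1/41)) = -81 + 9*(-8/39 + 28/41) = -81 + 9*(764/1599) = -81 + 2292/533 = -40881/533 ≈ -76.700)
p*(g(R) + 4) = -40881*(sqrt(6 + 13/7) + 4)/533 = -40881*(sqrt(55/7) + 4)/533 = -40881*(sqrt(385)/7 + 4)/533 = -40881*(4 + sqrt(385)/7)/533 = -163524/533 - 40881*sqrt(385)/3731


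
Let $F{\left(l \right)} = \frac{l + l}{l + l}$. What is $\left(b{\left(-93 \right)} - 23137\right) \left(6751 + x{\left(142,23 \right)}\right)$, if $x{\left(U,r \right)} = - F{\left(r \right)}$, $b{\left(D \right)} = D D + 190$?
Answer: $-96511500$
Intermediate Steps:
$F{\left(l \right)} = 1$ ($F{\left(l \right)} = \frac{2 l}{2 l} = 2 l \frac{1}{2 l} = 1$)
$b{\left(D \right)} = 190 + D^{2}$ ($b{\left(D \right)} = D^{2} + 190 = 190 + D^{2}$)
$x{\left(U,r \right)} = -1$ ($x{\left(U,r \right)} = \left(-1\right) 1 = -1$)
$\left(b{\left(-93 \right)} - 23137\right) \left(6751 + x{\left(142,23 \right)}\right) = \left(\left(190 + \left(-93\right)^{2}\right) - 23137\right) \left(6751 - 1\right) = \left(\left(190 + 8649\right) - 23137\right) 6750 = \left(8839 - 23137\right) 6750 = \left(-14298\right) 6750 = -96511500$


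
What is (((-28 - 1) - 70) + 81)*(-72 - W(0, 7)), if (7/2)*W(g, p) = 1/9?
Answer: 9076/7 ≈ 1296.6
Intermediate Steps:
W(g, p) = 2/63 (W(g, p) = (2/7)/9 = (2/7)*(⅑) = 2/63)
(((-28 - 1) - 70) + 81)*(-72 - W(0, 7)) = (((-28 - 1) - 70) + 81)*(-72 - 1*2/63) = ((-29 - 70) + 81)*(-72 - 2/63) = (-99 + 81)*(-4538/63) = -18*(-4538/63) = 9076/7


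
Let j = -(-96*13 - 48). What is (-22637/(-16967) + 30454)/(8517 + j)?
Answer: 516735655/166497171 ≈ 3.1036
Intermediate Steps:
j = 1296 (j = -(-1248 - 48) = -1*(-1296) = 1296)
(-22637/(-16967) + 30454)/(8517 + j) = (-22637/(-16967) + 30454)/(8517 + 1296) = (-22637*(-1/16967) + 30454)/9813 = (22637/16967 + 30454)*(1/9813) = (516735655/16967)*(1/9813) = 516735655/166497171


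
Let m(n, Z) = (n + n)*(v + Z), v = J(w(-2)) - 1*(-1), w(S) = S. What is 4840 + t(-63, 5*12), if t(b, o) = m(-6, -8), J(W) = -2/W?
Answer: 4912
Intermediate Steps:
v = 2 (v = -2/(-2) - 1*(-1) = -2*(-½) + 1 = 1 + 1 = 2)
m(n, Z) = 2*n*(2 + Z) (m(n, Z) = (n + n)*(2 + Z) = (2*n)*(2 + Z) = 2*n*(2 + Z))
t(b, o) = 72 (t(b, o) = 2*(-6)*(2 - 8) = 2*(-6)*(-6) = 72)
4840 + t(-63, 5*12) = 4840 + 72 = 4912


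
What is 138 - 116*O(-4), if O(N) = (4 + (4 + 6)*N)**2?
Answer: -150198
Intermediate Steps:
O(N) = (4 + 10*N)**2
138 - 116*O(-4) = 138 - 464*(2 + 5*(-4))**2 = 138 - 464*(2 - 20)**2 = 138 - 464*(-18)**2 = 138 - 464*324 = 138 - 116*1296 = 138 - 150336 = -150198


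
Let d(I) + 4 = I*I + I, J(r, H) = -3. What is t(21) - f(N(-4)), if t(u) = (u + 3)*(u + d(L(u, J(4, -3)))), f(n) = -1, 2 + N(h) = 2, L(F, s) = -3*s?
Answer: 2569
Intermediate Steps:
N(h) = 0 (N(h) = -2 + 2 = 0)
d(I) = -4 + I + I**2 (d(I) = -4 + (I*I + I) = -4 + (I**2 + I) = -4 + (I + I**2) = -4 + I + I**2)
t(u) = (3 + u)*(86 + u) (t(u) = (u + 3)*(u + (-4 - 3*(-3) + (-3*(-3))**2)) = (3 + u)*(u + (-4 + 9 + 9**2)) = (3 + u)*(u + (-4 + 9 + 81)) = (3 + u)*(u + 86) = (3 + u)*(86 + u))
t(21) - f(N(-4)) = (258 + 21**2 + 89*21) - 1*(-1) = (258 + 441 + 1869) + 1 = 2568 + 1 = 2569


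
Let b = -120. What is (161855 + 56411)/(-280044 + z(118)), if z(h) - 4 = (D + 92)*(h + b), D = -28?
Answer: -109133/140084 ≈ -0.77905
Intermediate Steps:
z(h) = -7676 + 64*h (z(h) = 4 + (-28 + 92)*(h - 120) = 4 + 64*(-120 + h) = 4 + (-7680 + 64*h) = -7676 + 64*h)
(161855 + 56411)/(-280044 + z(118)) = (161855 + 56411)/(-280044 + (-7676 + 64*118)) = 218266/(-280044 + (-7676 + 7552)) = 218266/(-280044 - 124) = 218266/(-280168) = 218266*(-1/280168) = -109133/140084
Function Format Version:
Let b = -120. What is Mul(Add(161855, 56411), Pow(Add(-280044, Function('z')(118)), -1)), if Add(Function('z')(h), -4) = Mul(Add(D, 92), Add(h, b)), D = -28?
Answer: Rational(-109133, 140084) ≈ -0.77905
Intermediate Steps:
Function('z')(h) = Add(-7676, Mul(64, h)) (Function('z')(h) = Add(4, Mul(Add(-28, 92), Add(h, -120))) = Add(4, Mul(64, Add(-120, h))) = Add(4, Add(-7680, Mul(64, h))) = Add(-7676, Mul(64, h)))
Mul(Add(161855, 56411), Pow(Add(-280044, Function('z')(118)), -1)) = Mul(Add(161855, 56411), Pow(Add(-280044, Add(-7676, Mul(64, 118))), -1)) = Mul(218266, Pow(Add(-280044, Add(-7676, 7552)), -1)) = Mul(218266, Pow(Add(-280044, -124), -1)) = Mul(218266, Pow(-280168, -1)) = Mul(218266, Rational(-1, 280168)) = Rational(-109133, 140084)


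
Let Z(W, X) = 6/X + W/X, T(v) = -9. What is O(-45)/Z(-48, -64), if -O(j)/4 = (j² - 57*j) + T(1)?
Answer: -195456/7 ≈ -27922.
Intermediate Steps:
O(j) = 36 - 4*j² + 228*j (O(j) = -4*((j² - 57*j) - 9) = -4*(-9 + j² - 57*j) = 36 - 4*j² + 228*j)
O(-45)/Z(-48, -64) = (36 - 4*(-45)² + 228*(-45))/(((6 - 48)/(-64))) = (36 - 4*2025 - 10260)/((-1/64*(-42))) = (36 - 8100 - 10260)/(21/32) = -18324*32/21 = -195456/7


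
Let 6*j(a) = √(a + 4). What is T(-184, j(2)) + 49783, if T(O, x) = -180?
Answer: 49603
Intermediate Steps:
j(a) = √(4 + a)/6 (j(a) = √(a + 4)/6 = √(4 + a)/6)
T(-184, j(2)) + 49783 = -180 + 49783 = 49603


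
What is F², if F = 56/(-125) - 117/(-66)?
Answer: 13271449/7562500 ≈ 1.7549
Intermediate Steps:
F = 3643/2750 (F = 56*(-1/125) - 117*(-1/66) = -56/125 + 39/22 = 3643/2750 ≈ 1.3247)
F² = (3643/2750)² = 13271449/7562500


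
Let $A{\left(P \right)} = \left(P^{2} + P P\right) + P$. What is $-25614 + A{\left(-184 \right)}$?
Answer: $41914$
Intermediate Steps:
$A{\left(P \right)} = P + 2 P^{2}$ ($A{\left(P \right)} = \left(P^{2} + P^{2}\right) + P = 2 P^{2} + P = P + 2 P^{2}$)
$-25614 + A{\left(-184 \right)} = -25614 - 184 \left(1 + 2 \left(-184\right)\right) = -25614 - 184 \left(1 - 368\right) = -25614 - -67528 = -25614 + 67528 = 41914$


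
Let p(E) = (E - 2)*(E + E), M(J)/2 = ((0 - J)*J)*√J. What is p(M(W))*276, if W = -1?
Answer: -2208 + 2208*I ≈ -2208.0 + 2208.0*I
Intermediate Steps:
M(J) = -2*J^(5/2) (M(J) = 2*(((0 - J)*J)*√J) = 2*(((-J)*J)*√J) = 2*((-J²)*√J) = 2*(-J^(5/2)) = -2*J^(5/2))
p(E) = 2*E*(-2 + E) (p(E) = (-2 + E)*(2*E) = 2*E*(-2 + E))
p(M(W))*276 = (2*(-2*I)*(-2 - 2*I))*276 = -4*I*(-2 - 2*I)*276 = -1104*I*(-2 - 2*I)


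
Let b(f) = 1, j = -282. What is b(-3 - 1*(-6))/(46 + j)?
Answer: -1/236 ≈ -0.0042373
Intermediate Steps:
b(-3 - 1*(-6))/(46 + j) = 1/(46 - 282) = 1/(-236) = -1/236*1 = -1/236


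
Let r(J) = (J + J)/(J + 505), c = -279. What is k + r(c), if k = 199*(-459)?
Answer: -10321812/113 ≈ -91344.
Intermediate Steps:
k = -91341
r(J) = 2*J/(505 + J) (r(J) = (2*J)/(505 + J) = 2*J/(505 + J))
k + r(c) = -91341 + 2*(-279)/(505 - 279) = -91341 + 2*(-279)/226 = -91341 + 2*(-279)*(1/226) = -91341 - 279/113 = -10321812/113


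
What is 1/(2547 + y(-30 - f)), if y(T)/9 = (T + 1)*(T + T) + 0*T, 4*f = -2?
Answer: 2/35361 ≈ 5.6560e-5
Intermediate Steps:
f = -1/2 (f = (1/4)*(-2) = -1/2 ≈ -0.50000)
y(T) = 18*T*(1 + T) (y(T) = 9*((T + 1)*(T + T) + 0*T) = 9*((1 + T)*(2*T) + 0) = 9*(2*T*(1 + T) + 0) = 9*(2*T*(1 + T)) = 18*T*(1 + T))
1/(2547 + y(-30 - f)) = 1/(2547 + 18*(-30 - 1*(-1/2))*(1 + (-30 - 1*(-1/2)))) = 1/(2547 + 18*(-30 + 1/2)*(1 + (-30 + 1/2))) = 1/(2547 + 18*(-59/2)*(1 - 59/2)) = 1/(2547 + 18*(-59/2)*(-57/2)) = 1/(2547 + 30267/2) = 1/(35361/2) = 2/35361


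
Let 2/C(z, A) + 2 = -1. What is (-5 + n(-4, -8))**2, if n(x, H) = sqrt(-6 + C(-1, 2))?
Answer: 55/3 - 20*I*sqrt(15)/3 ≈ 18.333 - 25.82*I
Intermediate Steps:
C(z, A) = -2/3 (C(z, A) = 2/(-2 - 1) = 2/(-3) = 2*(-1/3) = -2/3)
n(x, H) = 2*I*sqrt(15)/3 (n(x, H) = sqrt(-6 - 2/3) = sqrt(-20/3) = 2*I*sqrt(15)/3)
(-5 + n(-4, -8))**2 = (-5 + 2*I*sqrt(15)/3)**2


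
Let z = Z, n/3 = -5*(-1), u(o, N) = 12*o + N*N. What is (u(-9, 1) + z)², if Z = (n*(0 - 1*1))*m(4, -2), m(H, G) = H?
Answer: 27889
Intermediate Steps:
u(o, N) = N² + 12*o (u(o, N) = 12*o + N² = N² + 12*o)
n = 15 (n = 3*(-5*(-1)) = 3*5 = 15)
Z = -60 (Z = (15*(0 - 1*1))*4 = (15*(0 - 1))*4 = (15*(-1))*4 = -15*4 = -60)
z = -60
(u(-9, 1) + z)² = ((1² + 12*(-9)) - 60)² = ((1 - 108) - 60)² = (-107 - 60)² = (-167)² = 27889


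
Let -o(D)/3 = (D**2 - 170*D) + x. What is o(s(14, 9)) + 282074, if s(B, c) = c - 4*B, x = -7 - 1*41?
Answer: 251621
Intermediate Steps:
x = -48 (x = -7 - 41 = -48)
o(D) = 144 - 3*D**2 + 510*D (o(D) = -3*((D**2 - 170*D) - 48) = -3*(-48 + D**2 - 170*D) = 144 - 3*D**2 + 510*D)
o(s(14, 9)) + 282074 = (144 - 3*(9 - 4*14)**2 + 510*(9 - 4*14)) + 282074 = (144 - 3*(9 - 56)**2 + 510*(9 - 56)) + 282074 = (144 - 3*(-47)**2 + 510*(-47)) + 282074 = (144 - 3*2209 - 23970) + 282074 = (144 - 6627 - 23970) + 282074 = -30453 + 282074 = 251621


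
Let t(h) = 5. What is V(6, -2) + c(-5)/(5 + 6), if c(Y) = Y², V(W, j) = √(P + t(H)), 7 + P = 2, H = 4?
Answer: 25/11 ≈ 2.2727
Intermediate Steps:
P = -5 (P = -7 + 2 = -5)
V(W, j) = 0 (V(W, j) = √(-5 + 5) = √0 = 0)
V(6, -2) + c(-5)/(5 + 6) = 0 + (-5)²/(5 + 6) = 0 + 25/11 = 25/11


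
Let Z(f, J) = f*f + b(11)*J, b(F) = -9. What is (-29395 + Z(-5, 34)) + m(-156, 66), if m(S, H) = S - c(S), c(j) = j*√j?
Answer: -29832 + 312*I*√39 ≈ -29832.0 + 1948.4*I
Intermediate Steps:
c(j) = j^(3/2)
Z(f, J) = f² - 9*J (Z(f, J) = f*f - 9*J = f² - 9*J)
m(S, H) = S - S^(3/2)
(-29395 + Z(-5, 34)) + m(-156, 66) = (-29395 + ((-5)² - 9*34)) + (-156 - (-156)^(3/2)) = (-29395 + (25 - 306)) + (-156 - (-312)*I*√39) = (-29395 - 281) + (-156 + 312*I*√39) = -29676 + (-156 + 312*I*√39) = -29832 + 312*I*√39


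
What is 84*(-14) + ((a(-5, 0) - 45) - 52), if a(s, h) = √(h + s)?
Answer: -1273 + I*√5 ≈ -1273.0 + 2.2361*I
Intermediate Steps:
84*(-14) + ((a(-5, 0) - 45) - 52) = 84*(-14) + ((√(0 - 5) - 45) - 52) = -1176 + ((√(-5) - 45) - 52) = -1176 + ((I*√5 - 45) - 52) = -1176 + ((-45 + I*√5) - 52) = -1176 + (-97 + I*√5) = -1273 + I*√5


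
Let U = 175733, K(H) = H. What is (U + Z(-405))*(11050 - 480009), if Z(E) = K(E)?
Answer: -82221643552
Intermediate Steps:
Z(E) = E
(U + Z(-405))*(11050 - 480009) = (175733 - 405)*(11050 - 480009) = 175328*(-468959) = -82221643552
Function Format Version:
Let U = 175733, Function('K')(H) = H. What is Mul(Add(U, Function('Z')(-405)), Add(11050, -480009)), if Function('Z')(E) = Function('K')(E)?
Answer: -82221643552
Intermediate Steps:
Function('Z')(E) = E
Mul(Add(U, Function('Z')(-405)), Add(11050, -480009)) = Mul(Add(175733, -405), Add(11050, -480009)) = Mul(175328, -468959) = -82221643552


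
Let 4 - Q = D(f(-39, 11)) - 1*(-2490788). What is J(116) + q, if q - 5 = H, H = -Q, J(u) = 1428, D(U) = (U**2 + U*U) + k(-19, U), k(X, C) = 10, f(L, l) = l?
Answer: 2492469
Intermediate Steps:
D(U) = 10 + 2*U**2 (D(U) = (U**2 + U*U) + 10 = (U**2 + U**2) + 10 = 2*U**2 + 10 = 10 + 2*U**2)
Q = -2491036 (Q = 4 - ((10 + 2*11**2) - 1*(-2490788)) = 4 - ((10 + 2*121) + 2490788) = 4 - ((10 + 242) + 2490788) = 4 - (252 + 2490788) = 4 - 1*2491040 = 4 - 2491040 = -2491036)
H = 2491036 (H = -1*(-2491036) = 2491036)
q = 2491041 (q = 5 + 2491036 = 2491041)
J(116) + q = 1428 + 2491041 = 2492469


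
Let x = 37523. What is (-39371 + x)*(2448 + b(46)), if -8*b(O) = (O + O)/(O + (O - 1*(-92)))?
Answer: -9047577/2 ≈ -4.5238e+6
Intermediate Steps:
b(O) = -O/(4*(92 + 2*O)) (b(O) = -(O + O)/(8*(O + (O - 1*(-92)))) = -2*O/(8*(O + (O + 92))) = -2*O/(8*(O + (92 + O))) = -2*O/(8*(92 + 2*O)) = -O/(4*(92 + 2*O)))
(-39371 + x)*(2448 + b(46)) = (-39371 + 37523)*(2448 - 1*46/(368 + 8*46)) = -1848*(2448 - 1*46/(368 + 368)) = -1848*(2448 - 1*46/736) = -1848*(2448 - 1*46*1/736) = -1848*(2448 - 1/16) = -1848*39167/16 = -9047577/2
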